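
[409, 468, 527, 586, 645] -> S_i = 409 + 59*i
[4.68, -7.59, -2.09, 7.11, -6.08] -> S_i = Random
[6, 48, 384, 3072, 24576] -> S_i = 6*8^i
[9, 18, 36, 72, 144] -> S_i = 9*2^i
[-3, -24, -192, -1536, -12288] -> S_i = -3*8^i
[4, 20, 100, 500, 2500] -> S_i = 4*5^i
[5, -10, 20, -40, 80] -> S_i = 5*-2^i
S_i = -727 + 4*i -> [-727, -723, -719, -715, -711]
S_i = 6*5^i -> [6, 30, 150, 750, 3750]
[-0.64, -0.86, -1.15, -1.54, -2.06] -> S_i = -0.64*1.34^i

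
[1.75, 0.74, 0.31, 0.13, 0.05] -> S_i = 1.75*0.42^i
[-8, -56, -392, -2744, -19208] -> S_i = -8*7^i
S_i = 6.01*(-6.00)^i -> [6.01, -36.06, 216.36, -1298.16, 7788.96]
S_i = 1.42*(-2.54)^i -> [1.42, -3.61, 9.16, -23.27, 59.1]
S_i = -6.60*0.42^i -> [-6.6, -2.77, -1.16, -0.49, -0.21]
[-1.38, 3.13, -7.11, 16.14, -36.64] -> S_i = -1.38*(-2.27)^i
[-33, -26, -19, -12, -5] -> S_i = -33 + 7*i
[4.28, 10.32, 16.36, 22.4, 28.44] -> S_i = 4.28 + 6.04*i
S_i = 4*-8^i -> [4, -32, 256, -2048, 16384]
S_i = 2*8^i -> [2, 16, 128, 1024, 8192]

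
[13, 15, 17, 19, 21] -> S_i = 13 + 2*i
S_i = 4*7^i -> [4, 28, 196, 1372, 9604]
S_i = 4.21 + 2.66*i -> [4.21, 6.87, 9.53, 12.19, 14.85]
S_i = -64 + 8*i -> [-64, -56, -48, -40, -32]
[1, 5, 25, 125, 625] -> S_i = 1*5^i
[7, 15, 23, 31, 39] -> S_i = 7 + 8*i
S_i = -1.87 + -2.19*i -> [-1.87, -4.06, -6.25, -8.44, -10.63]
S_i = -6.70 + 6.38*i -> [-6.7, -0.32, 6.06, 12.44, 18.82]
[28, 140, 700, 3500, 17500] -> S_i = 28*5^i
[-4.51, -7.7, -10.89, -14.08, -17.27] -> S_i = -4.51 + -3.19*i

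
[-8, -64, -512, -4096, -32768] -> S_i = -8*8^i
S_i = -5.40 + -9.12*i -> [-5.4, -14.52, -23.64, -32.76, -41.88]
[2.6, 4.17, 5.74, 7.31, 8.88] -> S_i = 2.60 + 1.57*i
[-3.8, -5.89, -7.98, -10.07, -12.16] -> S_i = -3.80 + -2.09*i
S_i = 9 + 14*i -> [9, 23, 37, 51, 65]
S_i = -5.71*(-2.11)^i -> [-5.71, 12.05, -25.42, 53.64, -113.18]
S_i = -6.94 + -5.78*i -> [-6.94, -12.72, -18.5, -24.28, -30.06]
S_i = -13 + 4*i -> [-13, -9, -5, -1, 3]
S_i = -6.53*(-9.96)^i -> [-6.53, 65.04, -647.79, 6451.95, -64261.45]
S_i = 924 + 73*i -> [924, 997, 1070, 1143, 1216]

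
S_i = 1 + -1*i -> [1, 0, -1, -2, -3]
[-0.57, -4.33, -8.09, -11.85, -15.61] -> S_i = -0.57 + -3.76*i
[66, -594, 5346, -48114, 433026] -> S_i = 66*-9^i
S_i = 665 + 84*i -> [665, 749, 833, 917, 1001]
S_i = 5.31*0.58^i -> [5.31, 3.08, 1.79, 1.04, 0.6]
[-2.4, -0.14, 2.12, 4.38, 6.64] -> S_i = -2.40 + 2.26*i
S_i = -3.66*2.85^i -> [-3.66, -10.43, -29.73, -84.73, -241.47]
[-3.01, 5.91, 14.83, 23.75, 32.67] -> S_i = -3.01 + 8.92*i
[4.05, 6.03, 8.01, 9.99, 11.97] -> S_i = 4.05 + 1.98*i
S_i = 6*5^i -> [6, 30, 150, 750, 3750]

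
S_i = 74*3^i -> [74, 222, 666, 1998, 5994]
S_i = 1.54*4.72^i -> [1.54, 7.27, 34.31, 161.94, 764.34]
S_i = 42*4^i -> [42, 168, 672, 2688, 10752]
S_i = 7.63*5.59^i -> [7.63, 42.65, 238.42, 1332.78, 7450.27]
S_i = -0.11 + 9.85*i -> [-0.11, 9.74, 19.59, 29.44, 39.29]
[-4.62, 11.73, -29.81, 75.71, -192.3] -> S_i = -4.62*(-2.54)^i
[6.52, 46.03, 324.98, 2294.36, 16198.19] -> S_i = 6.52*7.06^i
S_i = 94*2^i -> [94, 188, 376, 752, 1504]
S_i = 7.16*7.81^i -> [7.16, 55.92, 436.73, 3410.88, 26638.95]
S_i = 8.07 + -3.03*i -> [8.07, 5.04, 2.01, -1.02, -4.05]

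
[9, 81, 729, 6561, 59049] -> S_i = 9*9^i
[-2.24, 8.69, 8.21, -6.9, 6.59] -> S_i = Random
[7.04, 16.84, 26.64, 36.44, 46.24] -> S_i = 7.04 + 9.80*i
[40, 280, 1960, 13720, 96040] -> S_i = 40*7^i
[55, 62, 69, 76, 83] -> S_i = 55 + 7*i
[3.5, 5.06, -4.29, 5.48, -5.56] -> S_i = Random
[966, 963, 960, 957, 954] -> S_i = 966 + -3*i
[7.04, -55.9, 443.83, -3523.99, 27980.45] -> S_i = 7.04*(-7.94)^i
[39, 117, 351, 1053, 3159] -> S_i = 39*3^i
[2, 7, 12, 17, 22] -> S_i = 2 + 5*i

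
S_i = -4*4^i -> [-4, -16, -64, -256, -1024]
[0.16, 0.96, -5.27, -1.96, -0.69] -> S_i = Random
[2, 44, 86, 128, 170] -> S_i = 2 + 42*i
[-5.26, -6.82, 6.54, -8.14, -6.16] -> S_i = Random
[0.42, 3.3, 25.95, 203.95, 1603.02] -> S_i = 0.42*7.86^i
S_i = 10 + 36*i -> [10, 46, 82, 118, 154]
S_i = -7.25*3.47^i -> [-7.25, -25.16, -87.3, -302.92, -1051.13]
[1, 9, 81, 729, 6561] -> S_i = 1*9^i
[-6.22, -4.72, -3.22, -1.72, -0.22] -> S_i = -6.22 + 1.50*i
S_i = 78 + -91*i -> [78, -13, -104, -195, -286]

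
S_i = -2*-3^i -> [-2, 6, -18, 54, -162]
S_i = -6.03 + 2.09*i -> [-6.03, -3.94, -1.85, 0.24, 2.33]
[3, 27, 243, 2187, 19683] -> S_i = 3*9^i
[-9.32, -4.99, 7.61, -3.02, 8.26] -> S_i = Random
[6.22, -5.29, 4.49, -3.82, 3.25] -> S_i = 6.22*(-0.85)^i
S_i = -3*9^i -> [-3, -27, -243, -2187, -19683]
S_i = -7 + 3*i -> [-7, -4, -1, 2, 5]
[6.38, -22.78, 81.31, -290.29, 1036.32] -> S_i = 6.38*(-3.57)^i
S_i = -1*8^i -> [-1, -8, -64, -512, -4096]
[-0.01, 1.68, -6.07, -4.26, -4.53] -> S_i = Random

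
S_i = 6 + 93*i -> [6, 99, 192, 285, 378]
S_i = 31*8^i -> [31, 248, 1984, 15872, 126976]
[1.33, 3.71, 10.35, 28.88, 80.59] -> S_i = 1.33*2.79^i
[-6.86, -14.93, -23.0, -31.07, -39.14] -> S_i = -6.86 + -8.07*i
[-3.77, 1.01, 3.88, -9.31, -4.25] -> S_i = Random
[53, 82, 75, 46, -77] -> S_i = Random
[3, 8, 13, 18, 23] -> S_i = 3 + 5*i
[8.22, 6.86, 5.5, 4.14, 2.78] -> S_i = 8.22 + -1.36*i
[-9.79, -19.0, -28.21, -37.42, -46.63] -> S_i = -9.79 + -9.21*i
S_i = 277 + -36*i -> [277, 241, 205, 169, 133]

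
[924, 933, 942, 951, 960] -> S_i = 924 + 9*i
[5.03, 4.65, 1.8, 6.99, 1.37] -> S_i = Random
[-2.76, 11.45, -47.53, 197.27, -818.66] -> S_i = -2.76*(-4.15)^i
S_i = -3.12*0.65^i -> [-3.12, -2.03, -1.32, -0.86, -0.56]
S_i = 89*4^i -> [89, 356, 1424, 5696, 22784]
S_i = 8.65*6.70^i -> [8.65, 57.96, 388.3, 2601.6, 17430.72]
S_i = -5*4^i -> [-5, -20, -80, -320, -1280]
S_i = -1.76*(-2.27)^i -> [-1.76, 4.0, -9.07, 20.59, -46.73]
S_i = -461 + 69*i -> [-461, -392, -323, -254, -185]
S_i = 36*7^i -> [36, 252, 1764, 12348, 86436]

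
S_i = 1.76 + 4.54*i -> [1.76, 6.3, 10.84, 15.38, 19.92]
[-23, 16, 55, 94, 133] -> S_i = -23 + 39*i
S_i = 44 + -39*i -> [44, 5, -34, -73, -112]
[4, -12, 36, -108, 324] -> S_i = 4*-3^i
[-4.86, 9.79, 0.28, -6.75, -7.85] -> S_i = Random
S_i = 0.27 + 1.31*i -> [0.27, 1.58, 2.89, 4.2, 5.51]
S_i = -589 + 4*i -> [-589, -585, -581, -577, -573]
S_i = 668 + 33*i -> [668, 701, 734, 767, 800]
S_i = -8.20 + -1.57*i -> [-8.2, -9.77, -11.34, -12.91, -14.48]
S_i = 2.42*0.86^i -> [2.42, 2.08, 1.79, 1.54, 1.32]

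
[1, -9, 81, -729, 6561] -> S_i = 1*-9^i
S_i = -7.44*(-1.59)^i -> [-7.44, 11.83, -18.81, 29.91, -47.55]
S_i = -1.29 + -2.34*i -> [-1.29, -3.63, -5.97, -8.31, -10.65]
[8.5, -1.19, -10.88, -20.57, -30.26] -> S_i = 8.50 + -9.69*i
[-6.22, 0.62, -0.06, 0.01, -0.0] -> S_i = -6.22*(-0.10)^i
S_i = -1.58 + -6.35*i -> [-1.58, -7.93, -14.28, -20.63, -26.98]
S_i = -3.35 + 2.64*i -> [-3.35, -0.71, 1.93, 4.57, 7.21]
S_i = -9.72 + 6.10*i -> [-9.72, -3.62, 2.48, 8.58, 14.68]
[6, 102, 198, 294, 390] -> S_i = 6 + 96*i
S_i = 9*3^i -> [9, 27, 81, 243, 729]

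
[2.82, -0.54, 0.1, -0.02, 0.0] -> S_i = 2.82*(-0.19)^i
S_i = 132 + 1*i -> [132, 133, 134, 135, 136]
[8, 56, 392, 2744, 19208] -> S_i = 8*7^i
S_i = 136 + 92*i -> [136, 228, 320, 412, 504]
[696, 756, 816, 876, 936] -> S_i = 696 + 60*i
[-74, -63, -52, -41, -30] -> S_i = -74 + 11*i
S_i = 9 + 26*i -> [9, 35, 61, 87, 113]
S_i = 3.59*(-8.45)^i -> [3.59, -30.34, 256.33, -2166.03, 18302.96]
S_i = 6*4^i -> [6, 24, 96, 384, 1536]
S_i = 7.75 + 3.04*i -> [7.75, 10.79, 13.83, 16.87, 19.91]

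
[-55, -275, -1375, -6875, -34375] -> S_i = -55*5^i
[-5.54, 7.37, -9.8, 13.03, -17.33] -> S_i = -5.54*(-1.33)^i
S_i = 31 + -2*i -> [31, 29, 27, 25, 23]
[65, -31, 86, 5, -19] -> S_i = Random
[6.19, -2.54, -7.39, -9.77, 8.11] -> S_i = Random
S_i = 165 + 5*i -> [165, 170, 175, 180, 185]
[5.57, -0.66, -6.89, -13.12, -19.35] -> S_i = 5.57 + -6.23*i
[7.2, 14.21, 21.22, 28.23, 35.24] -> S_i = 7.20 + 7.01*i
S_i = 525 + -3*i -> [525, 522, 519, 516, 513]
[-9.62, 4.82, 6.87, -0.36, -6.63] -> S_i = Random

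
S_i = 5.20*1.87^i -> [5.2, 9.72, 18.18, 34.0, 63.59]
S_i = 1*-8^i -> [1, -8, 64, -512, 4096]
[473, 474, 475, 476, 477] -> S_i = 473 + 1*i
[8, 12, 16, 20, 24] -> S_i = 8 + 4*i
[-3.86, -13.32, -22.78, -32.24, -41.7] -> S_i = -3.86 + -9.46*i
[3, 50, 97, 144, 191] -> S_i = 3 + 47*i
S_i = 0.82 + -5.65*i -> [0.82, -4.83, -10.48, -16.13, -21.78]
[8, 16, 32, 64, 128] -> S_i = 8*2^i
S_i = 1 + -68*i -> [1, -67, -135, -203, -271]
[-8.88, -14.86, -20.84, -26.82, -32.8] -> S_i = -8.88 + -5.98*i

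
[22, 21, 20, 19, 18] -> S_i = 22 + -1*i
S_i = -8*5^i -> [-8, -40, -200, -1000, -5000]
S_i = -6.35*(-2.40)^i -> [-6.35, 15.24, -36.58, 87.78, -210.68]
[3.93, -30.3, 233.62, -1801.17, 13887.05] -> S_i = 3.93*(-7.71)^i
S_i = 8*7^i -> [8, 56, 392, 2744, 19208]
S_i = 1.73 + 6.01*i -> [1.73, 7.74, 13.75, 19.76, 25.77]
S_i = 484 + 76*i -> [484, 560, 636, 712, 788]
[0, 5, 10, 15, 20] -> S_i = 0 + 5*i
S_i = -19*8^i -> [-19, -152, -1216, -9728, -77824]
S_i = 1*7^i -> [1, 7, 49, 343, 2401]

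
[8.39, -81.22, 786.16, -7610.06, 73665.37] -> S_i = 8.39*(-9.68)^i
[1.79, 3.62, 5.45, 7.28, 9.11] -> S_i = 1.79 + 1.83*i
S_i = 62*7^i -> [62, 434, 3038, 21266, 148862]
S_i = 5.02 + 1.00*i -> [5.02, 6.02, 7.02, 8.02, 9.02]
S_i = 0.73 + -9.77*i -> [0.73, -9.04, -18.81, -28.58, -38.35]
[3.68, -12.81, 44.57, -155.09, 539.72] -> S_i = 3.68*(-3.48)^i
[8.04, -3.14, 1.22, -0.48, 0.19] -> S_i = 8.04*(-0.39)^i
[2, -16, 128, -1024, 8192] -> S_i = 2*-8^i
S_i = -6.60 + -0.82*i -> [-6.6, -7.42, -8.24, -9.06, -9.88]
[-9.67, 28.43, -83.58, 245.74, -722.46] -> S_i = -9.67*(-2.94)^i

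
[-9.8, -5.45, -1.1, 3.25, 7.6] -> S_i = -9.80 + 4.35*i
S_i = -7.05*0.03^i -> [-7.05, -0.21, -0.01, -0.0, -0.0]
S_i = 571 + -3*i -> [571, 568, 565, 562, 559]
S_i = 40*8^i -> [40, 320, 2560, 20480, 163840]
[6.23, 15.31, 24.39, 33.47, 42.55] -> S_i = 6.23 + 9.08*i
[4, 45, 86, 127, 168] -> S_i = 4 + 41*i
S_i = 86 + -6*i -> [86, 80, 74, 68, 62]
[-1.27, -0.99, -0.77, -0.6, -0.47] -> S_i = -1.27*0.78^i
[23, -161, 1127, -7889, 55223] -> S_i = 23*-7^i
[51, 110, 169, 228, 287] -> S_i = 51 + 59*i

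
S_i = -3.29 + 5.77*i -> [-3.29, 2.48, 8.25, 14.02, 19.79]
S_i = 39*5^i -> [39, 195, 975, 4875, 24375]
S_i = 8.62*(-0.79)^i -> [8.62, -6.81, 5.38, -4.25, 3.36]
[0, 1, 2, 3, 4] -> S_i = 0 + 1*i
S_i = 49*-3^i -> [49, -147, 441, -1323, 3969]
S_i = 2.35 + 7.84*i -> [2.35, 10.19, 18.03, 25.87, 33.71]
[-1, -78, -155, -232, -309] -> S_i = -1 + -77*i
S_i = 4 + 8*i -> [4, 12, 20, 28, 36]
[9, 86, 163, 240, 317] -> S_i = 9 + 77*i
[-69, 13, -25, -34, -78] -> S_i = Random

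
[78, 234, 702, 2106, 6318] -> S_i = 78*3^i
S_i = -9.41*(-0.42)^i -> [-9.41, 3.95, -1.66, 0.7, -0.29]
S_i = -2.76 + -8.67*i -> [-2.76, -11.43, -20.1, -28.77, -37.44]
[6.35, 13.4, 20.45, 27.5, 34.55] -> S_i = 6.35 + 7.05*i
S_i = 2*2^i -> [2, 4, 8, 16, 32]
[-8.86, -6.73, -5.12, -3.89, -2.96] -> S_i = -8.86*0.76^i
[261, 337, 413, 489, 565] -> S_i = 261 + 76*i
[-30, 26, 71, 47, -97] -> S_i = Random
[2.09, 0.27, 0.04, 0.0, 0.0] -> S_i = 2.09*0.13^i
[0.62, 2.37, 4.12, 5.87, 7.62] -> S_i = 0.62 + 1.75*i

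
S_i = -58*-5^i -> [-58, 290, -1450, 7250, -36250]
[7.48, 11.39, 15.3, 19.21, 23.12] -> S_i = 7.48 + 3.91*i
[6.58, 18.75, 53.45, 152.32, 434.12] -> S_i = 6.58*2.85^i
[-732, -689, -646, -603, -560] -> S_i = -732 + 43*i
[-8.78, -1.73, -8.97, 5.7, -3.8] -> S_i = Random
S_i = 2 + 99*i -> [2, 101, 200, 299, 398]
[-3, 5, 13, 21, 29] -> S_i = -3 + 8*i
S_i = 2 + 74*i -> [2, 76, 150, 224, 298]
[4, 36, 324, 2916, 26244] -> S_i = 4*9^i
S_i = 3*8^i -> [3, 24, 192, 1536, 12288]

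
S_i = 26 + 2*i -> [26, 28, 30, 32, 34]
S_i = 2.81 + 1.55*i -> [2.81, 4.36, 5.91, 7.46, 9.01]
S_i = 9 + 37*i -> [9, 46, 83, 120, 157]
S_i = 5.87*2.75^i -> [5.87, 16.14, 44.39, 122.08, 335.71]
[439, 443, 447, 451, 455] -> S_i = 439 + 4*i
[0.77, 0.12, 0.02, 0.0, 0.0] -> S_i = 0.77*0.16^i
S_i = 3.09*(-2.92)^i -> [3.09, -9.02, 26.35, -76.93, 224.64]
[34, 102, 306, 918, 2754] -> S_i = 34*3^i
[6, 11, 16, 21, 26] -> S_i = 6 + 5*i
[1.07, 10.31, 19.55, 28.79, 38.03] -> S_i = 1.07 + 9.24*i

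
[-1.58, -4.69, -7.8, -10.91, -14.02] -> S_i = -1.58 + -3.11*i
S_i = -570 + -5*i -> [-570, -575, -580, -585, -590]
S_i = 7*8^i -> [7, 56, 448, 3584, 28672]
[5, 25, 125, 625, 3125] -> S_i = 5*5^i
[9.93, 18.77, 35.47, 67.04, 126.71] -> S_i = 9.93*1.89^i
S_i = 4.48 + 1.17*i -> [4.48, 5.65, 6.82, 7.99, 9.16]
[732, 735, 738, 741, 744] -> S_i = 732 + 3*i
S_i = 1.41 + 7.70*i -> [1.41, 9.11, 16.81, 24.51, 32.21]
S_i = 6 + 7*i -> [6, 13, 20, 27, 34]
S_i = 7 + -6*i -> [7, 1, -5, -11, -17]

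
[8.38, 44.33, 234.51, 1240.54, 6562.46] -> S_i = 8.38*5.29^i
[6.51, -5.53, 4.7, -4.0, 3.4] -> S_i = 6.51*(-0.85)^i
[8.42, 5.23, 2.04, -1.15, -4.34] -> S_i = 8.42 + -3.19*i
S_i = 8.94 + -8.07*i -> [8.94, 0.87, -7.2, -15.27, -23.34]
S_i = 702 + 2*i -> [702, 704, 706, 708, 710]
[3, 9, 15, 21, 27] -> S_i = 3 + 6*i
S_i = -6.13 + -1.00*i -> [-6.13, -7.13, -8.13, -9.13, -10.13]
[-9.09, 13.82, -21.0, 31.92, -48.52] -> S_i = -9.09*(-1.52)^i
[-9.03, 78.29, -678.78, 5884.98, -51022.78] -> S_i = -9.03*(-8.67)^i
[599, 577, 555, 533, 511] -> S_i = 599 + -22*i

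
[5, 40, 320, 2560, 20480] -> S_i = 5*8^i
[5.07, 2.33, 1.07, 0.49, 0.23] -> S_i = 5.07*0.46^i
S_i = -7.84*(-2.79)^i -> [-7.84, 21.87, -61.03, 170.27, -475.04]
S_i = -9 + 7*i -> [-9, -2, 5, 12, 19]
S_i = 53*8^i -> [53, 424, 3392, 27136, 217088]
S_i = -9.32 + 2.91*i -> [-9.32, -6.41, -3.5, -0.59, 2.32]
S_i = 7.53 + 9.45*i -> [7.53, 16.98, 26.43, 35.88, 45.33]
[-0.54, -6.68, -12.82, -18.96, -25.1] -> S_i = -0.54 + -6.14*i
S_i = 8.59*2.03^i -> [8.59, 17.44, 35.4, 71.86, 145.87]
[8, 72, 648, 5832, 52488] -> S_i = 8*9^i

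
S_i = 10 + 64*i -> [10, 74, 138, 202, 266]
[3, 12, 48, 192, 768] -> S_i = 3*4^i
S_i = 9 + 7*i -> [9, 16, 23, 30, 37]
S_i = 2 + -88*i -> [2, -86, -174, -262, -350]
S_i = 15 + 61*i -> [15, 76, 137, 198, 259]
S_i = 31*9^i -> [31, 279, 2511, 22599, 203391]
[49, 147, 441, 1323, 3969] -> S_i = 49*3^i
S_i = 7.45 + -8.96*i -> [7.45, -1.51, -10.47, -19.43, -28.39]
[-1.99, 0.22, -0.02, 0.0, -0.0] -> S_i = -1.99*(-0.11)^i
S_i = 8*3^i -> [8, 24, 72, 216, 648]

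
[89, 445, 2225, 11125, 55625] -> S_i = 89*5^i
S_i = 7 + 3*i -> [7, 10, 13, 16, 19]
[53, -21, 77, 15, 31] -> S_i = Random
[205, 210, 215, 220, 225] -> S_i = 205 + 5*i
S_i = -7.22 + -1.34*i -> [-7.22, -8.56, -9.9, -11.24, -12.58]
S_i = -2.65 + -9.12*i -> [-2.65, -11.77, -20.89, -30.01, -39.13]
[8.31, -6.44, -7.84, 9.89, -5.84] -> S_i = Random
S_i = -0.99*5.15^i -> [-0.99, -5.1, -26.26, -135.22, -696.41]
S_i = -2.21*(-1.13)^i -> [-2.21, 2.5, -2.82, 3.19, -3.6]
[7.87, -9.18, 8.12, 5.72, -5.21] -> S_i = Random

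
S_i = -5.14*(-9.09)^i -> [-5.14, 46.72, -424.71, 3860.6, -35092.85]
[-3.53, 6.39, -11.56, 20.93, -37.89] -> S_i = -3.53*(-1.81)^i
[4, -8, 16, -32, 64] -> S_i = 4*-2^i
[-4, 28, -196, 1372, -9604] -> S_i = -4*-7^i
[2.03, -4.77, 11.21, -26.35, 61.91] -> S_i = 2.03*(-2.35)^i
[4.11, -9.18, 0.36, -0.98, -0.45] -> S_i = Random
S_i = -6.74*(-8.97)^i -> [-6.74, 60.46, -542.31, 4864.49, -43634.47]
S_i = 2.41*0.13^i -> [2.41, 0.31, 0.04, 0.01, 0.0]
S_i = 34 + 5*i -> [34, 39, 44, 49, 54]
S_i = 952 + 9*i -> [952, 961, 970, 979, 988]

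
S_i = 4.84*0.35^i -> [4.84, 1.69, 0.59, 0.21, 0.07]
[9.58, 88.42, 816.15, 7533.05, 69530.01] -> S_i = 9.58*9.23^i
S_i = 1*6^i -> [1, 6, 36, 216, 1296]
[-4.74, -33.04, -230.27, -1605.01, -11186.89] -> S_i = -4.74*6.97^i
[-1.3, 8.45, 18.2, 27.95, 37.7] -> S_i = -1.30 + 9.75*i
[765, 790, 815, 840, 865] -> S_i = 765 + 25*i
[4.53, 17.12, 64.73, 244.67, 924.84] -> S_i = 4.53*3.78^i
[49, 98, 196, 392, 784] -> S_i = 49*2^i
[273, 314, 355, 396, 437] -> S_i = 273 + 41*i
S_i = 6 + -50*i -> [6, -44, -94, -144, -194]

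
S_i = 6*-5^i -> [6, -30, 150, -750, 3750]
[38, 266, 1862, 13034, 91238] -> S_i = 38*7^i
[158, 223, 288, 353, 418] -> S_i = 158 + 65*i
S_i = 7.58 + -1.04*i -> [7.58, 6.54, 5.5, 4.46, 3.42]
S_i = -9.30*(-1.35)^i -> [-9.3, 12.56, -16.95, 22.88, -30.89]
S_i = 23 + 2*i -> [23, 25, 27, 29, 31]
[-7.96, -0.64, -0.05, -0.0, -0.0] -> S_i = -7.96*0.08^i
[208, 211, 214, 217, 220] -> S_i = 208 + 3*i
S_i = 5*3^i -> [5, 15, 45, 135, 405]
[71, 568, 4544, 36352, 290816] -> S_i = 71*8^i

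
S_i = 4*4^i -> [4, 16, 64, 256, 1024]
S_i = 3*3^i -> [3, 9, 27, 81, 243]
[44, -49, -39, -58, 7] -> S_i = Random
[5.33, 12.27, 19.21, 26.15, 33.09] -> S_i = 5.33 + 6.94*i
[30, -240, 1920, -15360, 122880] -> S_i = 30*-8^i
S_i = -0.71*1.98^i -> [-0.71, -1.41, -2.78, -5.51, -10.91]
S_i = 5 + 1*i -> [5, 6, 7, 8, 9]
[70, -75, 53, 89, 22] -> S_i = Random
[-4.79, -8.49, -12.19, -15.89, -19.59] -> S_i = -4.79 + -3.70*i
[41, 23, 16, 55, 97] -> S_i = Random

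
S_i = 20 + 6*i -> [20, 26, 32, 38, 44]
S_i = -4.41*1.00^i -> [-4.41, -4.41, -4.41, -4.41, -4.41]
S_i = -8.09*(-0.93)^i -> [-8.09, 7.52, -7.0, 6.51, -6.05]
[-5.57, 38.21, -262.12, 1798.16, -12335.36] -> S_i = -5.57*(-6.86)^i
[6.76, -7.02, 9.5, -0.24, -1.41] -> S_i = Random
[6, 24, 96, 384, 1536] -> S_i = 6*4^i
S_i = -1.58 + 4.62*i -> [-1.58, 3.04, 7.66, 12.28, 16.9]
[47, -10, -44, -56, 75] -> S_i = Random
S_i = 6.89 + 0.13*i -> [6.89, 7.02, 7.15, 7.28, 7.41]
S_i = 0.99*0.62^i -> [0.99, 0.61, 0.38, 0.24, 0.15]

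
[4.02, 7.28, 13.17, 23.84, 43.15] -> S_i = 4.02*1.81^i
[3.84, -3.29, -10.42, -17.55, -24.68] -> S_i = 3.84 + -7.13*i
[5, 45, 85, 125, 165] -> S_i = 5 + 40*i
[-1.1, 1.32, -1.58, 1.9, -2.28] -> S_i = -1.10*(-1.20)^i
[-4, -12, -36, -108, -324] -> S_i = -4*3^i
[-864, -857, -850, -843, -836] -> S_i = -864 + 7*i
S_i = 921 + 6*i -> [921, 927, 933, 939, 945]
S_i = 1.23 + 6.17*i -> [1.23, 7.4, 13.57, 19.74, 25.91]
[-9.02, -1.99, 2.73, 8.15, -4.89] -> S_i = Random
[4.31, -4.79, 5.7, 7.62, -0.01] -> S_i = Random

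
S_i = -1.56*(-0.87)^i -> [-1.56, 1.36, -1.18, 1.03, -0.89]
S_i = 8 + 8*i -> [8, 16, 24, 32, 40]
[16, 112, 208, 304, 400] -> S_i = 16 + 96*i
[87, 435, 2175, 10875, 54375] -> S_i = 87*5^i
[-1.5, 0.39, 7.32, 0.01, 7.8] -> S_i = Random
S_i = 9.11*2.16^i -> [9.11, 19.68, 42.5, 91.81, 198.3]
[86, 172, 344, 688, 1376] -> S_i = 86*2^i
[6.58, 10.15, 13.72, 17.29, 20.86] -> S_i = 6.58 + 3.57*i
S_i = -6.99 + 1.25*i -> [-6.99, -5.74, -4.49, -3.24, -1.99]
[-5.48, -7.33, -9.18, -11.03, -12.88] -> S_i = -5.48 + -1.85*i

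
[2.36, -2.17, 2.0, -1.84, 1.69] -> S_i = 2.36*(-0.92)^i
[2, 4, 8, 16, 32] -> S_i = 2*2^i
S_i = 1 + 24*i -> [1, 25, 49, 73, 97]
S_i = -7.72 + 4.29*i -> [-7.72, -3.43, 0.86, 5.15, 9.44]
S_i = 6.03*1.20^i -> [6.03, 7.24, 8.68, 10.42, 12.5]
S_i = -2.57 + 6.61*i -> [-2.57, 4.04, 10.65, 17.26, 23.87]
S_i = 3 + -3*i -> [3, 0, -3, -6, -9]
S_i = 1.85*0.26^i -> [1.85, 0.48, 0.13, 0.03, 0.01]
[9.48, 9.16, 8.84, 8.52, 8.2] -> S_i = 9.48 + -0.32*i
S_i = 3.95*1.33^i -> [3.95, 5.25, 6.99, 9.29, 12.36]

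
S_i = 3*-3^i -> [3, -9, 27, -81, 243]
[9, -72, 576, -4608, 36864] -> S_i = 9*-8^i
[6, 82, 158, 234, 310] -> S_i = 6 + 76*i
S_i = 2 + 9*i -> [2, 11, 20, 29, 38]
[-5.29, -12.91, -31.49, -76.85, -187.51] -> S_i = -5.29*2.44^i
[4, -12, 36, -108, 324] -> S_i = 4*-3^i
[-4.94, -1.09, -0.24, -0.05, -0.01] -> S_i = -4.94*0.22^i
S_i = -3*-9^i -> [-3, 27, -243, 2187, -19683]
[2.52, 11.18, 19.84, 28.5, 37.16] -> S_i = 2.52 + 8.66*i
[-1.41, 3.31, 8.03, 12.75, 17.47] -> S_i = -1.41 + 4.72*i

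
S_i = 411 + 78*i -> [411, 489, 567, 645, 723]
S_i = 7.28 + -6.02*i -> [7.28, 1.26, -4.76, -10.78, -16.8]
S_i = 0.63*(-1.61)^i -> [0.63, -1.01, 1.63, -2.63, 4.23]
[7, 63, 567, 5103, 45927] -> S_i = 7*9^i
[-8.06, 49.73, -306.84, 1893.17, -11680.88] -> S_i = -8.06*(-6.17)^i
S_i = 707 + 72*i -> [707, 779, 851, 923, 995]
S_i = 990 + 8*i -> [990, 998, 1006, 1014, 1022]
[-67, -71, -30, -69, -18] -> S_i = Random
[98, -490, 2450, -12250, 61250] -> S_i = 98*-5^i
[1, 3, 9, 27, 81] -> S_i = 1*3^i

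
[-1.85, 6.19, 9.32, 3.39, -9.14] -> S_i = Random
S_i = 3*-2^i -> [3, -6, 12, -24, 48]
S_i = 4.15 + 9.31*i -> [4.15, 13.46, 22.77, 32.08, 41.39]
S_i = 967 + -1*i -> [967, 966, 965, 964, 963]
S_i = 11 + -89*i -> [11, -78, -167, -256, -345]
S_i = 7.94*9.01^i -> [7.94, 71.54, 644.57, 5807.58, 52326.26]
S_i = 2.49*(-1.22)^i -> [2.49, -3.04, 3.71, -4.52, 5.52]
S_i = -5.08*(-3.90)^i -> [-5.08, 19.81, -77.27, 301.34, -1175.23]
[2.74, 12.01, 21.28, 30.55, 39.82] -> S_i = 2.74 + 9.27*i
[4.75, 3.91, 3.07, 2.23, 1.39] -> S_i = 4.75 + -0.84*i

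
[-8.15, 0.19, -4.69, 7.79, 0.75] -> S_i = Random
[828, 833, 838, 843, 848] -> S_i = 828 + 5*i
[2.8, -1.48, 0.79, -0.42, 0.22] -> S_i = 2.80*(-0.53)^i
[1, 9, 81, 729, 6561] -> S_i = 1*9^i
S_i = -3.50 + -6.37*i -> [-3.5, -9.87, -16.24, -22.61, -28.98]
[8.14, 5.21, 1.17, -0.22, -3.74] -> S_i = Random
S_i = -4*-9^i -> [-4, 36, -324, 2916, -26244]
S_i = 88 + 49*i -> [88, 137, 186, 235, 284]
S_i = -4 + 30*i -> [-4, 26, 56, 86, 116]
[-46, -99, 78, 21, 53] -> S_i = Random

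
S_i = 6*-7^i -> [6, -42, 294, -2058, 14406]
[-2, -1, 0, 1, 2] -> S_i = -2 + 1*i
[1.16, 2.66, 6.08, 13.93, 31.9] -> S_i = 1.16*2.29^i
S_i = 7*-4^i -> [7, -28, 112, -448, 1792]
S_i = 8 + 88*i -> [8, 96, 184, 272, 360]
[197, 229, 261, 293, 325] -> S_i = 197 + 32*i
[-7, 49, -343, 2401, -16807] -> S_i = -7*-7^i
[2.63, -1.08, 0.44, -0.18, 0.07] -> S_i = 2.63*(-0.41)^i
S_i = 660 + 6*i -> [660, 666, 672, 678, 684]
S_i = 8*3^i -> [8, 24, 72, 216, 648]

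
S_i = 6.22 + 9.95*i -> [6.22, 16.17, 26.12, 36.07, 46.02]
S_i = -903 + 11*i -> [-903, -892, -881, -870, -859]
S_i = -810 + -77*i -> [-810, -887, -964, -1041, -1118]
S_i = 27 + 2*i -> [27, 29, 31, 33, 35]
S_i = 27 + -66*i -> [27, -39, -105, -171, -237]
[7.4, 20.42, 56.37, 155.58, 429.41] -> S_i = 7.40*2.76^i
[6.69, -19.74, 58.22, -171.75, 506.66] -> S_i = 6.69*(-2.95)^i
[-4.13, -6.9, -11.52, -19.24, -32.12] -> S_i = -4.13*1.67^i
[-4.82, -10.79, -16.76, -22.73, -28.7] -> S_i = -4.82 + -5.97*i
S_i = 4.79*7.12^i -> [4.79, 34.1, 242.83, 1728.92, 12309.93]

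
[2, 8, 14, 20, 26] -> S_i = 2 + 6*i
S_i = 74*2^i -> [74, 148, 296, 592, 1184]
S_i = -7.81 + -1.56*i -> [-7.81, -9.37, -10.93, -12.49, -14.05]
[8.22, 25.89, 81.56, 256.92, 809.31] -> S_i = 8.22*3.15^i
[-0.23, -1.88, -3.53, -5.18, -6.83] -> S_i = -0.23 + -1.65*i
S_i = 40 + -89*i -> [40, -49, -138, -227, -316]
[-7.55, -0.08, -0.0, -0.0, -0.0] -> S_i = -7.55*0.01^i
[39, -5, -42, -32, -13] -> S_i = Random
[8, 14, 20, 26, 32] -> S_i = 8 + 6*i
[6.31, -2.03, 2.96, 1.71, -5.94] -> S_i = Random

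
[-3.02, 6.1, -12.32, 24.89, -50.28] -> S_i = -3.02*(-2.02)^i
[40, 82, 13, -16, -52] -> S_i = Random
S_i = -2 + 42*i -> [-2, 40, 82, 124, 166]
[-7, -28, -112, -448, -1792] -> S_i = -7*4^i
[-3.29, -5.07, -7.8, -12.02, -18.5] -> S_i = -3.29*1.54^i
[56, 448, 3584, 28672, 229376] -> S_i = 56*8^i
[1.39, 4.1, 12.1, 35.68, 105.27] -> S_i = 1.39*2.95^i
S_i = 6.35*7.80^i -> [6.35, 49.53, 386.33, 3013.41, 23504.56]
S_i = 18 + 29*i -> [18, 47, 76, 105, 134]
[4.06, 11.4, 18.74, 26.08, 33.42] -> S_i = 4.06 + 7.34*i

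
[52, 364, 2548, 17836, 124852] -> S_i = 52*7^i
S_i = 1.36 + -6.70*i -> [1.36, -5.34, -12.04, -18.74, -25.44]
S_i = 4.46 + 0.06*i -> [4.46, 4.52, 4.58, 4.64, 4.7]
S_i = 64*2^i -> [64, 128, 256, 512, 1024]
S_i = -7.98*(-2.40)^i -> [-7.98, 19.15, -45.96, 110.32, -264.76]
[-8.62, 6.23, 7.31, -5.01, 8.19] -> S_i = Random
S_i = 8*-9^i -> [8, -72, 648, -5832, 52488]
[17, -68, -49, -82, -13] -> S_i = Random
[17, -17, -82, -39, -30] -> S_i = Random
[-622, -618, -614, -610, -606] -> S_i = -622 + 4*i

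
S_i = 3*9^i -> [3, 27, 243, 2187, 19683]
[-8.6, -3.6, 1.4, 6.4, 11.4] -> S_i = -8.60 + 5.00*i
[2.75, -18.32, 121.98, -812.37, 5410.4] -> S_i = 2.75*(-6.66)^i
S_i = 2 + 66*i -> [2, 68, 134, 200, 266]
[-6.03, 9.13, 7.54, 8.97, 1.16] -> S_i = Random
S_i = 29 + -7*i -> [29, 22, 15, 8, 1]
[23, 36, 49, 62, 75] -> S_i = 23 + 13*i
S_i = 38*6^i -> [38, 228, 1368, 8208, 49248]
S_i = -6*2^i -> [-6, -12, -24, -48, -96]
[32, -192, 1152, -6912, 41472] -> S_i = 32*-6^i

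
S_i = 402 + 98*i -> [402, 500, 598, 696, 794]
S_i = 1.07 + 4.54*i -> [1.07, 5.61, 10.15, 14.69, 19.23]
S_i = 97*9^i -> [97, 873, 7857, 70713, 636417]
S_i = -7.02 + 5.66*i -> [-7.02, -1.36, 4.3, 9.96, 15.62]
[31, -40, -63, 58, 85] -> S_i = Random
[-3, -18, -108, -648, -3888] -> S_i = -3*6^i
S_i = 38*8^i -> [38, 304, 2432, 19456, 155648]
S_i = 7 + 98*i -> [7, 105, 203, 301, 399]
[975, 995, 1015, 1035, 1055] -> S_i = 975 + 20*i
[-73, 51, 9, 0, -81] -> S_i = Random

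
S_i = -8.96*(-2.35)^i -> [-8.96, 21.06, -49.48, 116.28, -273.26]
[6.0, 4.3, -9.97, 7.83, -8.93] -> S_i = Random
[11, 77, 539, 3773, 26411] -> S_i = 11*7^i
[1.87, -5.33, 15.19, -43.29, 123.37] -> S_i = 1.87*(-2.85)^i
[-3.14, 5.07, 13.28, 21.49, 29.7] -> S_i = -3.14 + 8.21*i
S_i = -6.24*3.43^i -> [-6.24, -21.4, -73.41, -251.81, -863.7]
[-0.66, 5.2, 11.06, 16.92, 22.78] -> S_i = -0.66 + 5.86*i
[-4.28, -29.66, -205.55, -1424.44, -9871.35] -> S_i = -4.28*6.93^i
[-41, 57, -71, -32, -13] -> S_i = Random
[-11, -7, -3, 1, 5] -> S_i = -11 + 4*i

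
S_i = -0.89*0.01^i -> [-0.89, -0.01, -0.0, -0.0, -0.0]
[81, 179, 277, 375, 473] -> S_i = 81 + 98*i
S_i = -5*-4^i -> [-5, 20, -80, 320, -1280]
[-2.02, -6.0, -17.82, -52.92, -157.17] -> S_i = -2.02*2.97^i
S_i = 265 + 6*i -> [265, 271, 277, 283, 289]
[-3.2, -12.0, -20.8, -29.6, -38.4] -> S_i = -3.20 + -8.80*i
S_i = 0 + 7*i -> [0, 7, 14, 21, 28]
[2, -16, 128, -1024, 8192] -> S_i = 2*-8^i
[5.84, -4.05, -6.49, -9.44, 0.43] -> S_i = Random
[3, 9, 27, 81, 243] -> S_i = 3*3^i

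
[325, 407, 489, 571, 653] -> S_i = 325 + 82*i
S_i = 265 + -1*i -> [265, 264, 263, 262, 261]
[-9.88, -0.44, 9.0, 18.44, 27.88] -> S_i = -9.88 + 9.44*i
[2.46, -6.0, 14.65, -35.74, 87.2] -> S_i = 2.46*(-2.44)^i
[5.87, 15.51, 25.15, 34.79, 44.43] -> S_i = 5.87 + 9.64*i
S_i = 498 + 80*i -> [498, 578, 658, 738, 818]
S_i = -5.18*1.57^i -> [-5.18, -8.13, -12.77, -20.05, -31.47]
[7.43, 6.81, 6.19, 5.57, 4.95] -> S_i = 7.43 + -0.62*i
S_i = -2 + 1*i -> [-2, -1, 0, 1, 2]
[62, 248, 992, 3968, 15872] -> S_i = 62*4^i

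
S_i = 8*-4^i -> [8, -32, 128, -512, 2048]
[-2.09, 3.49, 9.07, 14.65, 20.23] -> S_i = -2.09 + 5.58*i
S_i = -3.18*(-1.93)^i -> [-3.18, 6.14, -11.85, 22.86, -44.12]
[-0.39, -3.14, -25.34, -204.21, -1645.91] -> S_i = -0.39*8.06^i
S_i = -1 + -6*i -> [-1, -7, -13, -19, -25]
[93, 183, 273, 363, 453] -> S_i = 93 + 90*i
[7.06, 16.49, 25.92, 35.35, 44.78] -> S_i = 7.06 + 9.43*i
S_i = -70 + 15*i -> [-70, -55, -40, -25, -10]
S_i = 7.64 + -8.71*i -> [7.64, -1.07, -9.78, -18.49, -27.2]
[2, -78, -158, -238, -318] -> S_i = 2 + -80*i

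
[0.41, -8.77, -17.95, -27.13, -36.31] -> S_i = 0.41 + -9.18*i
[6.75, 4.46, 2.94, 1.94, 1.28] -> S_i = 6.75*0.66^i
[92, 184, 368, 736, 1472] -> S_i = 92*2^i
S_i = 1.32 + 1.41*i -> [1.32, 2.73, 4.14, 5.55, 6.96]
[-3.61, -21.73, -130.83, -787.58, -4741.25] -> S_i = -3.61*6.02^i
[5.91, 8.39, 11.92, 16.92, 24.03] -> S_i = 5.91*1.42^i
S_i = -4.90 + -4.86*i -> [-4.9, -9.76, -14.62, -19.48, -24.34]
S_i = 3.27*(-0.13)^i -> [3.27, -0.43, 0.06, -0.01, 0.0]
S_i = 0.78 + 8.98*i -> [0.78, 9.76, 18.74, 27.72, 36.7]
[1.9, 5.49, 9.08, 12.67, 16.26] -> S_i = 1.90 + 3.59*i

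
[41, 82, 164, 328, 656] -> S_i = 41*2^i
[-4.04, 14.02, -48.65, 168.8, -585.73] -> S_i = -4.04*(-3.47)^i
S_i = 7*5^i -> [7, 35, 175, 875, 4375]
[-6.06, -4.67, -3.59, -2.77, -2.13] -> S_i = -6.06*0.77^i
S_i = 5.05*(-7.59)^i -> [5.05, -38.33, 290.92, -2208.09, 16759.4]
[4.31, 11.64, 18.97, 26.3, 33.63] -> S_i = 4.31 + 7.33*i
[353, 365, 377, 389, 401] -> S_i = 353 + 12*i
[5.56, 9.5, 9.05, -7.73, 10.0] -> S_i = Random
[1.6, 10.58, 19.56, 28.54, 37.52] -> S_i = 1.60 + 8.98*i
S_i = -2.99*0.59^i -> [-2.99, -1.76, -1.04, -0.61, -0.36]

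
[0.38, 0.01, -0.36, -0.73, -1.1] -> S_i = 0.38 + -0.37*i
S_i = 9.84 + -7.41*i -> [9.84, 2.43, -4.98, -12.39, -19.8]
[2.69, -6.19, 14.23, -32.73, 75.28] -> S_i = 2.69*(-2.30)^i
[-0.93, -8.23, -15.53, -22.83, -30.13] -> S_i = -0.93 + -7.30*i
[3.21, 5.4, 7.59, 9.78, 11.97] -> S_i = 3.21 + 2.19*i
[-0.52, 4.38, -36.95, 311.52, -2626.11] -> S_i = -0.52*(-8.43)^i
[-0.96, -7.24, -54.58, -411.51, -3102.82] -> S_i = -0.96*7.54^i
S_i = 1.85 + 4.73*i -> [1.85, 6.58, 11.31, 16.04, 20.77]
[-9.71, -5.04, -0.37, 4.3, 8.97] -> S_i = -9.71 + 4.67*i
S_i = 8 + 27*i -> [8, 35, 62, 89, 116]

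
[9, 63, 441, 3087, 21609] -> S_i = 9*7^i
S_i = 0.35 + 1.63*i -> [0.35, 1.98, 3.61, 5.24, 6.87]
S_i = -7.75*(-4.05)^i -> [-7.75, 31.39, -127.12, 514.83, -2085.08]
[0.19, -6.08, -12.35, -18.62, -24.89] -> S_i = 0.19 + -6.27*i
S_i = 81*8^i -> [81, 648, 5184, 41472, 331776]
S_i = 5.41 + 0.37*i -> [5.41, 5.78, 6.15, 6.52, 6.89]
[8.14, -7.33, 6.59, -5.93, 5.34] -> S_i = 8.14*(-0.90)^i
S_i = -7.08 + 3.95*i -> [-7.08, -3.13, 0.82, 4.77, 8.72]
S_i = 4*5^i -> [4, 20, 100, 500, 2500]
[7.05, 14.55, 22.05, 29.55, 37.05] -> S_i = 7.05 + 7.50*i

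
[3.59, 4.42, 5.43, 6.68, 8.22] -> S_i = 3.59*1.23^i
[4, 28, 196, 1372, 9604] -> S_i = 4*7^i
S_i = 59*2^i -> [59, 118, 236, 472, 944]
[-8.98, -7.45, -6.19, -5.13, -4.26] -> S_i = -8.98*0.83^i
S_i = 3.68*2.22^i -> [3.68, 8.17, 18.14, 40.26, 89.38]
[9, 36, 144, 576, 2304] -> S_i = 9*4^i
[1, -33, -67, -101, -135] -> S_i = 1 + -34*i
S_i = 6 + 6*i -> [6, 12, 18, 24, 30]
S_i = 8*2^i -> [8, 16, 32, 64, 128]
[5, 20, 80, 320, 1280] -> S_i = 5*4^i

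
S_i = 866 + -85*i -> [866, 781, 696, 611, 526]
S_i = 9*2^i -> [9, 18, 36, 72, 144]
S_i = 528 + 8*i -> [528, 536, 544, 552, 560]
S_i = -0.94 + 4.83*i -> [-0.94, 3.89, 8.72, 13.55, 18.38]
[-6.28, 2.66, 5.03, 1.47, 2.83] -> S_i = Random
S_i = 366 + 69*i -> [366, 435, 504, 573, 642]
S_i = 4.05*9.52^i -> [4.05, 38.56, 367.05, 3494.35, 33266.17]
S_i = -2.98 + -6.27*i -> [-2.98, -9.25, -15.52, -21.79, -28.06]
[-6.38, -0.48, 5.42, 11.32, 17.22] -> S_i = -6.38 + 5.90*i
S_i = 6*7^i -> [6, 42, 294, 2058, 14406]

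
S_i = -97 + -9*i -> [-97, -106, -115, -124, -133]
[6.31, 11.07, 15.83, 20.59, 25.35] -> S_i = 6.31 + 4.76*i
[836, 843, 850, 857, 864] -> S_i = 836 + 7*i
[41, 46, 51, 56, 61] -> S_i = 41 + 5*i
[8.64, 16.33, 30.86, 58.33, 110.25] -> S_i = 8.64*1.89^i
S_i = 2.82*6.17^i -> [2.82, 17.4, 107.35, 662.38, 4086.86]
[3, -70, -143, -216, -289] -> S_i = 3 + -73*i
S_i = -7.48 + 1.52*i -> [-7.48, -5.96, -4.44, -2.92, -1.4]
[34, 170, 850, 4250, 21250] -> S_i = 34*5^i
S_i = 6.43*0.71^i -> [6.43, 4.57, 3.24, 2.3, 1.63]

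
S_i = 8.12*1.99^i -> [8.12, 16.16, 32.16, 63.99, 127.34]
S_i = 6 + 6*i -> [6, 12, 18, 24, 30]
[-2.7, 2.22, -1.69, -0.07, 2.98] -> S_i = Random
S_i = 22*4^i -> [22, 88, 352, 1408, 5632]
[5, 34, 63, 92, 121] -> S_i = 5 + 29*i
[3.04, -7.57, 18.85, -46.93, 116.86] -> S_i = 3.04*(-2.49)^i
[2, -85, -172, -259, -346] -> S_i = 2 + -87*i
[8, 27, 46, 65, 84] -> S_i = 8 + 19*i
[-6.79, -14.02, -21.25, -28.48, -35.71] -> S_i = -6.79 + -7.23*i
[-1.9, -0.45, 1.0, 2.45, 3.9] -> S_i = -1.90 + 1.45*i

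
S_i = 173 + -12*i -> [173, 161, 149, 137, 125]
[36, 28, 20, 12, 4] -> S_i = 36 + -8*i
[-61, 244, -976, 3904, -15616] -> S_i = -61*-4^i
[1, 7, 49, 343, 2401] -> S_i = 1*7^i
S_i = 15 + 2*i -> [15, 17, 19, 21, 23]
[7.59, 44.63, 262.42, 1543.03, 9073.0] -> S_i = 7.59*5.88^i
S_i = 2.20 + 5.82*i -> [2.2, 8.02, 13.84, 19.66, 25.48]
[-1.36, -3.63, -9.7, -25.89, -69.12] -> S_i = -1.36*2.67^i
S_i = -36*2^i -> [-36, -72, -144, -288, -576]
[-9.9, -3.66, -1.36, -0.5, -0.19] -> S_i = -9.90*0.37^i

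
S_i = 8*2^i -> [8, 16, 32, 64, 128]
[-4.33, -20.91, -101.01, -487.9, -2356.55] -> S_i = -4.33*4.83^i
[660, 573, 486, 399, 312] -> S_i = 660 + -87*i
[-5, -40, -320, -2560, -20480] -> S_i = -5*8^i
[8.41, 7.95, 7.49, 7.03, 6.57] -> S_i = 8.41 + -0.46*i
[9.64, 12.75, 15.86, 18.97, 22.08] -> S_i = 9.64 + 3.11*i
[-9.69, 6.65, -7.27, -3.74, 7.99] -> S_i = Random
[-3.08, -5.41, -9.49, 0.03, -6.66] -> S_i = Random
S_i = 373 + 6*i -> [373, 379, 385, 391, 397]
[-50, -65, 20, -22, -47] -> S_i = Random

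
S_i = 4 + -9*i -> [4, -5, -14, -23, -32]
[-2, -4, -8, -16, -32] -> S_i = -2*2^i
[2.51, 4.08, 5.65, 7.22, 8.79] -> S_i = 2.51 + 1.57*i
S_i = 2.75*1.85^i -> [2.75, 5.09, 9.41, 17.41, 32.21]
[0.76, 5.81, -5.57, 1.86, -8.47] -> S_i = Random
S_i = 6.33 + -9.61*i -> [6.33, -3.28, -12.89, -22.5, -32.11]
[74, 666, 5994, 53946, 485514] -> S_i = 74*9^i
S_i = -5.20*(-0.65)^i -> [-5.2, 3.38, -2.2, 1.43, -0.93]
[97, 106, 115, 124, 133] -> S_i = 97 + 9*i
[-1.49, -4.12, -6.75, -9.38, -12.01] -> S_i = -1.49 + -2.63*i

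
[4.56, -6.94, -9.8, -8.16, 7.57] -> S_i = Random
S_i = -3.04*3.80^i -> [-3.04, -11.55, -43.9, -166.81, -633.88]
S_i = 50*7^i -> [50, 350, 2450, 17150, 120050]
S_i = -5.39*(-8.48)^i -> [-5.39, 45.71, -387.6, 3286.82, -27872.26]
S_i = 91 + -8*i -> [91, 83, 75, 67, 59]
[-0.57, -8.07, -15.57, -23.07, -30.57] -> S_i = -0.57 + -7.50*i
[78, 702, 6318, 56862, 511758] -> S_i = 78*9^i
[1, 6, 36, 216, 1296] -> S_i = 1*6^i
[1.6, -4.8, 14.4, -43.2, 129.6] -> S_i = 1.60*(-3.00)^i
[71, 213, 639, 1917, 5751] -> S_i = 71*3^i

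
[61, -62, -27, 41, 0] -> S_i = Random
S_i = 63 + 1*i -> [63, 64, 65, 66, 67]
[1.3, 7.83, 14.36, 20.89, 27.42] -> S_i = 1.30 + 6.53*i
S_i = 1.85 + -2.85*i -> [1.85, -1.0, -3.85, -6.7, -9.55]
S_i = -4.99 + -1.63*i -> [-4.99, -6.62, -8.25, -9.88, -11.51]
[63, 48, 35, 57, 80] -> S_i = Random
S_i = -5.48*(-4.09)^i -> [-5.48, 22.41, -91.67, 374.93, -1533.46]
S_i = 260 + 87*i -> [260, 347, 434, 521, 608]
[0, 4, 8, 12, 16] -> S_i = 0 + 4*i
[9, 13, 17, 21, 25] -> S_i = 9 + 4*i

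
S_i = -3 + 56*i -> [-3, 53, 109, 165, 221]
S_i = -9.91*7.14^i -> [-9.91, -70.76, -505.21, -3607.18, -25755.29]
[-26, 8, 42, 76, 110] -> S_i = -26 + 34*i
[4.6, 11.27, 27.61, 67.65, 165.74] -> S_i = 4.60*2.45^i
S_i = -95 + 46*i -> [-95, -49, -3, 43, 89]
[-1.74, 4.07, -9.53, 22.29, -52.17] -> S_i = -1.74*(-2.34)^i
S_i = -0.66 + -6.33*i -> [-0.66, -6.99, -13.32, -19.65, -25.98]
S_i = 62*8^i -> [62, 496, 3968, 31744, 253952]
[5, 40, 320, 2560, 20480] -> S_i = 5*8^i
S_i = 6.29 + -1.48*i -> [6.29, 4.81, 3.33, 1.85, 0.37]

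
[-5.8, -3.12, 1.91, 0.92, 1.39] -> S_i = Random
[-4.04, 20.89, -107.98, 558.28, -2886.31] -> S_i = -4.04*(-5.17)^i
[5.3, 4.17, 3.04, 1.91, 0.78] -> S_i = 5.30 + -1.13*i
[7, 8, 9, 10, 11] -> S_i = 7 + 1*i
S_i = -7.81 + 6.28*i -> [-7.81, -1.53, 4.75, 11.03, 17.31]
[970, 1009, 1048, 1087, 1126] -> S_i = 970 + 39*i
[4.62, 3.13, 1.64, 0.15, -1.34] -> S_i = 4.62 + -1.49*i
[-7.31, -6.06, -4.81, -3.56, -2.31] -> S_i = -7.31 + 1.25*i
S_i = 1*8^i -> [1, 8, 64, 512, 4096]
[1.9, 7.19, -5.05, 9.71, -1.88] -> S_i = Random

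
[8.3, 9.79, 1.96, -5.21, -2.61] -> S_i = Random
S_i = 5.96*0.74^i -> [5.96, 4.41, 3.26, 2.42, 1.79]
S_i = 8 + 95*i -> [8, 103, 198, 293, 388]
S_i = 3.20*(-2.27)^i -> [3.2, -7.26, 16.49, -37.43, 84.97]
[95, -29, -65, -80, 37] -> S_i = Random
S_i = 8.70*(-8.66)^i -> [8.7, -75.34, 652.46, -5650.32, 48931.76]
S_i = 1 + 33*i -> [1, 34, 67, 100, 133]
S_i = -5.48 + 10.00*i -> [-5.48, 4.52, 14.52, 24.52, 34.52]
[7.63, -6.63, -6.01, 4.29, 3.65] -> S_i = Random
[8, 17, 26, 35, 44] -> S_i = 8 + 9*i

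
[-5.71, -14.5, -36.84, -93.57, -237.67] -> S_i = -5.71*2.54^i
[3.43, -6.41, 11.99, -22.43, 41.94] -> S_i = 3.43*(-1.87)^i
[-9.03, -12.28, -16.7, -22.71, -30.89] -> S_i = -9.03*1.36^i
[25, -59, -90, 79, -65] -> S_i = Random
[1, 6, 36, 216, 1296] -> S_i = 1*6^i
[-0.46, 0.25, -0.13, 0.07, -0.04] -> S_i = -0.46*(-0.54)^i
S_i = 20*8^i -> [20, 160, 1280, 10240, 81920]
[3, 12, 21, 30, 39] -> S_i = 3 + 9*i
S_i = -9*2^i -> [-9, -18, -36, -72, -144]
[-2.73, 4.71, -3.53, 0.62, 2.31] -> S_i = Random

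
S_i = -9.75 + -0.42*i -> [-9.75, -10.17, -10.59, -11.01, -11.43]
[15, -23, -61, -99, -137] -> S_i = 15 + -38*i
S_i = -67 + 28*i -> [-67, -39, -11, 17, 45]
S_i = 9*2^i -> [9, 18, 36, 72, 144]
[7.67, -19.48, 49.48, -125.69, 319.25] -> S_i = 7.67*(-2.54)^i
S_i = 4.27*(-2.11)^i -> [4.27, -9.01, 19.01, -40.11, 84.64]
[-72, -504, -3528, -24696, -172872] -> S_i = -72*7^i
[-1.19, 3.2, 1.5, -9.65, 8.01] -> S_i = Random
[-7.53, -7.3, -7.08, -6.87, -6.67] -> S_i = -7.53*0.97^i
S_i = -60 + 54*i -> [-60, -6, 48, 102, 156]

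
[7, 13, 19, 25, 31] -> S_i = 7 + 6*i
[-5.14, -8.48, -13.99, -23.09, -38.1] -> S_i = -5.14*1.65^i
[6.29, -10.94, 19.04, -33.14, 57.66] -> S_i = 6.29*(-1.74)^i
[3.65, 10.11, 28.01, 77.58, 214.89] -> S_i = 3.65*2.77^i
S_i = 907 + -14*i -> [907, 893, 879, 865, 851]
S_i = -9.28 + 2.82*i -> [-9.28, -6.46, -3.64, -0.82, 2.0]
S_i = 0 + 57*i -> [0, 57, 114, 171, 228]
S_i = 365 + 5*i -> [365, 370, 375, 380, 385]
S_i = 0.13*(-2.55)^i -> [0.13, -0.33, 0.85, -2.16, 5.5]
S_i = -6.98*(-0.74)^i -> [-6.98, 5.17, -3.82, 2.83, -2.09]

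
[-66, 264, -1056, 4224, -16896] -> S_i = -66*-4^i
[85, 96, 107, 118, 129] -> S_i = 85 + 11*i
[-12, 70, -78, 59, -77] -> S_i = Random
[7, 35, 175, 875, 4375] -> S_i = 7*5^i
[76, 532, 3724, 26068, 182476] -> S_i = 76*7^i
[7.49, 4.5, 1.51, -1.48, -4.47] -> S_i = 7.49 + -2.99*i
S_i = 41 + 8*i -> [41, 49, 57, 65, 73]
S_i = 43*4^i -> [43, 172, 688, 2752, 11008]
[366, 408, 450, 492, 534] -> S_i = 366 + 42*i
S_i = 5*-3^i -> [5, -15, 45, -135, 405]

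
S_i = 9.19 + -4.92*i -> [9.19, 4.27, -0.65, -5.57, -10.49]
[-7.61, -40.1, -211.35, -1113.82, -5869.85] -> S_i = -7.61*5.27^i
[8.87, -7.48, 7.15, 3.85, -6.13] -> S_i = Random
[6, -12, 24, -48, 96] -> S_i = 6*-2^i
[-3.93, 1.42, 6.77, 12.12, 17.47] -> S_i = -3.93 + 5.35*i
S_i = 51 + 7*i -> [51, 58, 65, 72, 79]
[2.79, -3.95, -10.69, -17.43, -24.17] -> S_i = 2.79 + -6.74*i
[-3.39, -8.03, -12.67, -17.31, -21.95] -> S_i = -3.39 + -4.64*i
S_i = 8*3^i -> [8, 24, 72, 216, 648]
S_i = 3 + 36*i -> [3, 39, 75, 111, 147]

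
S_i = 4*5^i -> [4, 20, 100, 500, 2500]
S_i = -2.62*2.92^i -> [-2.62, -7.65, -22.34, -65.23, -190.47]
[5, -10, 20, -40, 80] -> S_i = 5*-2^i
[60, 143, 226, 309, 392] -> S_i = 60 + 83*i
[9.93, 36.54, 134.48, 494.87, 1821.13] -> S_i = 9.93*3.68^i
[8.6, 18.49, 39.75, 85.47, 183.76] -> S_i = 8.60*2.15^i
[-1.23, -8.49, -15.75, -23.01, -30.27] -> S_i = -1.23 + -7.26*i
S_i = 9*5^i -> [9, 45, 225, 1125, 5625]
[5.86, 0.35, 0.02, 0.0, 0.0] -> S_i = 5.86*0.06^i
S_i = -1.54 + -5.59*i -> [-1.54, -7.13, -12.72, -18.31, -23.9]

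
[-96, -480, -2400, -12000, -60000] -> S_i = -96*5^i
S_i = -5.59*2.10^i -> [-5.59, -11.74, -24.65, -51.77, -108.71]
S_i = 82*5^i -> [82, 410, 2050, 10250, 51250]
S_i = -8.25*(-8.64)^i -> [-8.25, 71.28, -615.86, 5321.02, -45973.64]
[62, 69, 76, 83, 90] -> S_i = 62 + 7*i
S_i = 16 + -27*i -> [16, -11, -38, -65, -92]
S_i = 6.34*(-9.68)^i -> [6.34, -61.37, 594.07, -5750.63, 55666.09]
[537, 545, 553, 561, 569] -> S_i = 537 + 8*i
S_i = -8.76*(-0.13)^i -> [-8.76, 1.14, -0.15, 0.02, -0.0]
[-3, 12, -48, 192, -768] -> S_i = -3*-4^i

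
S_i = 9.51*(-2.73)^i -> [9.51, -25.96, 70.88, -193.49, 528.24]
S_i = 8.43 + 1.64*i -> [8.43, 10.07, 11.71, 13.35, 14.99]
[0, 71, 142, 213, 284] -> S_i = 0 + 71*i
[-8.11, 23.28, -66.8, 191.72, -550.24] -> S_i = -8.11*(-2.87)^i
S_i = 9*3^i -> [9, 27, 81, 243, 729]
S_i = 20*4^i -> [20, 80, 320, 1280, 5120]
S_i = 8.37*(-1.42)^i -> [8.37, -11.89, 16.88, -23.97, 34.03]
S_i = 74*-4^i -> [74, -296, 1184, -4736, 18944]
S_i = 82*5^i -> [82, 410, 2050, 10250, 51250]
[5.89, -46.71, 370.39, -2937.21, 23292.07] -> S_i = 5.89*(-7.93)^i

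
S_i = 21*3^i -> [21, 63, 189, 567, 1701]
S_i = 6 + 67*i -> [6, 73, 140, 207, 274]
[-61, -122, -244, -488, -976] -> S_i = -61*2^i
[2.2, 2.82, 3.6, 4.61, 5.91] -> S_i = 2.20*1.28^i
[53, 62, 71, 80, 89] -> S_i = 53 + 9*i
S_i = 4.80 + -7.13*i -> [4.8, -2.33, -9.46, -16.59, -23.72]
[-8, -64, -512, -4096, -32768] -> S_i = -8*8^i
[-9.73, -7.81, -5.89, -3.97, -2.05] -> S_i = -9.73 + 1.92*i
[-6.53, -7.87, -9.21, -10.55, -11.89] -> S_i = -6.53 + -1.34*i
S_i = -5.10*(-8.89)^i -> [-5.1, 45.34, -403.06, 3583.24, -31854.97]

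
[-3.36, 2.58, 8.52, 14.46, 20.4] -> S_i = -3.36 + 5.94*i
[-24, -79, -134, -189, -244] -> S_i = -24 + -55*i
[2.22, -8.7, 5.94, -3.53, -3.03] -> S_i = Random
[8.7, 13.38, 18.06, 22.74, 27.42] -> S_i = 8.70 + 4.68*i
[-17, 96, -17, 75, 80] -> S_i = Random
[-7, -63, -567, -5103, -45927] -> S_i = -7*9^i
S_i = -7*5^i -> [-7, -35, -175, -875, -4375]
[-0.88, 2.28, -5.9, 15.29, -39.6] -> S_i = -0.88*(-2.59)^i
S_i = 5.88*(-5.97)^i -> [5.88, -35.1, 209.57, -1251.12, 7469.21]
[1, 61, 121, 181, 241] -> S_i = 1 + 60*i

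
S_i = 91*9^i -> [91, 819, 7371, 66339, 597051]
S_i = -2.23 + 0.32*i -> [-2.23, -1.91, -1.59, -1.27, -0.95]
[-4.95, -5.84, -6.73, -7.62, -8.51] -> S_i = -4.95 + -0.89*i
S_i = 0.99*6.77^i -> [0.99, 6.7, 45.37, 307.19, 2079.65]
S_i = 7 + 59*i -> [7, 66, 125, 184, 243]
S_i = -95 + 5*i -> [-95, -90, -85, -80, -75]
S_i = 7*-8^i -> [7, -56, 448, -3584, 28672]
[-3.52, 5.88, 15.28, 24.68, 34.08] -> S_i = -3.52 + 9.40*i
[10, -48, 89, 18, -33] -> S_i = Random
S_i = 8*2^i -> [8, 16, 32, 64, 128]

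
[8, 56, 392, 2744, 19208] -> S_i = 8*7^i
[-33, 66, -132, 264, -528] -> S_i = -33*-2^i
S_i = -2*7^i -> [-2, -14, -98, -686, -4802]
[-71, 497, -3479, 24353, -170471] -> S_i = -71*-7^i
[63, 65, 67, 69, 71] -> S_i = 63 + 2*i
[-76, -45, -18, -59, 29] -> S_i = Random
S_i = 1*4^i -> [1, 4, 16, 64, 256]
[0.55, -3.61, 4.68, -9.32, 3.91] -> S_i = Random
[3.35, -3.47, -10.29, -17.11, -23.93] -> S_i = 3.35 + -6.82*i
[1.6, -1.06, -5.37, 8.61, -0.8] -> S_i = Random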